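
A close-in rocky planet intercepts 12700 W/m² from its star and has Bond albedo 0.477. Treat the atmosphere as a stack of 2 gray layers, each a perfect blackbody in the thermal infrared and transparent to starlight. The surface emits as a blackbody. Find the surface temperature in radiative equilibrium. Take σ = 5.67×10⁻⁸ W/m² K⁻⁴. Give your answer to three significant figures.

544 kelvin

OLR = S(1−α)/4 = 1661 W/m²; the top layer radiates at T_e = 413.7 K.
With N = 2 opaque layers, T_s = (N+1)^(1/4)·T_e = 3^(1/4)·413.7 = 544.4 K.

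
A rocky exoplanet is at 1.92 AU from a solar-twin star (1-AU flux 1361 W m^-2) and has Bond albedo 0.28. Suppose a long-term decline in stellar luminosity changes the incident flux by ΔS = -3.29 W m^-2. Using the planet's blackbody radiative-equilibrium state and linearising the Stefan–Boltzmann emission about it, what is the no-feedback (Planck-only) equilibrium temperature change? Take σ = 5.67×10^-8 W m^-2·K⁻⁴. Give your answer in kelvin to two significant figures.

Flux at the orbit: S = 1361/(1.92)² = 369.2 W m^-2.
Unperturbed T_e = [369.2·(1−0.28)/(4σ)]^¼ = 185.0 K.
ΔF = Δ[S(1−α)]/4 = (1−0.28)·-3.29/4 = -0.5922 W m^-2.
The Planck feedback parameter is 4σT_e³ = 1.437 W m^-2/K.
ΔT₀ = ΔF/λ_P = -0.5922/1.437 = -0.412 K.

-0.41 K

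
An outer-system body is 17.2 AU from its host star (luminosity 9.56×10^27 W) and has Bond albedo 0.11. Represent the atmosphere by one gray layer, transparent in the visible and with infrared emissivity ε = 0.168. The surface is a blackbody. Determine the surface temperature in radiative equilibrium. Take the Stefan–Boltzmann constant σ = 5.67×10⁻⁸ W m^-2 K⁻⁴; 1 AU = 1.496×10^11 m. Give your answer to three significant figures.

d = 17.2 × 1.496×10^11 m = 2.573×10^12 m.
S = L/(4πd²) = 114.9 W m^-2.
The planet radiates to space at T_e = [S(1−α)/(4σ)]^(1/4) = 145.7 K.
Surface balance with a leaky layer gives σT_s⁴ = σT_e⁴·2/(2−ε), so T_s = T_e·[2/(2−0.168)]^(1/4) = 149.0 K.

149 kelvin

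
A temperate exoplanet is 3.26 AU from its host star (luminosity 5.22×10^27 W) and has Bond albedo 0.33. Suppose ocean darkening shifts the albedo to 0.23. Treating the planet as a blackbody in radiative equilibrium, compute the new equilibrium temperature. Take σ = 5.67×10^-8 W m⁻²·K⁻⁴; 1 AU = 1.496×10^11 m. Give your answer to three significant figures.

d = 3.26 × 1.496×10^11 m = 4.877×10^11 m.
Spreading L over a sphere of radius d: S = 5.22×10^27/(4π·4.88×10^11²) = 1746 W m⁻².
New equilibrium: T₂ = [(1−0.23)·1746/(4σ)]^(1/4) = 277.5 K.

277 K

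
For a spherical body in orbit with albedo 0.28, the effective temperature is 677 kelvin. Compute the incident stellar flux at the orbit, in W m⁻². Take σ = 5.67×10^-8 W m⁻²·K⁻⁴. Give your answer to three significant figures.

From S(1−α)/4 = σT⁴: S = 4σT⁴/(1−α).
The emitted flux is σT⁴ = 11910 W m⁻².
S = 4·11910/0.72 = 66170 W m⁻².

66200 W m⁻²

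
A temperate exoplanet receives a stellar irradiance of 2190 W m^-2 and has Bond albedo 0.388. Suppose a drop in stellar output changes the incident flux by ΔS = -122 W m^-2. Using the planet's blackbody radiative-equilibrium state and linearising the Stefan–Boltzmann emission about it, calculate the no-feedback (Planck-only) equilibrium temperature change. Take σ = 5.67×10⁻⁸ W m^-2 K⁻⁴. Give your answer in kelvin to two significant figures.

Unperturbed T_e = [2190·(1−0.388)/(4σ)]^¼ = 277.3 K.
TOA radiative forcing: ΔF = (1−α)ΔS/4 = 0.612·(-122)/4 = -18.67 W m^-2.
Planck response: λ_P = 4σT_e³ = 4·5.67×10⁻⁸·(277.3)³ = 4.834 W m^-2/K.
ΔT₀ = ΔF/λ_P = -18.67/4.834 = -3.86 K.

-3.9 K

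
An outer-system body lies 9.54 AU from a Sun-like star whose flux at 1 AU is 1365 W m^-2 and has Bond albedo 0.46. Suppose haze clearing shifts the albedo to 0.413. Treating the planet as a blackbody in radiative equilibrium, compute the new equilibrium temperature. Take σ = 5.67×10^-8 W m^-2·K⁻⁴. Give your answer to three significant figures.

78.9 K

By the inverse-square law, S = 1365/9.54² = 15.00 W m^-2.
With the new albedo, S(1−α₂)/4 = 2.201 W m^-2, so T₂ = 78.93 K.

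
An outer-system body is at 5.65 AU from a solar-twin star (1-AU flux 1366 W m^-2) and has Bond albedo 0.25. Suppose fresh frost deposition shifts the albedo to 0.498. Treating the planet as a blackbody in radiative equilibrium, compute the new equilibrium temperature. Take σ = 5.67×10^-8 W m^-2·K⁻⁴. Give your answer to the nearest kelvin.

99 kelvin

By the inverse-square law, S = 1366/5.65² = 42.79 W m^-2.
T₂ = [S(1−α₂)/(4σ)]^(1/4) = [42.79·0.502/(4σ)]^(1/4) = 98.65 K.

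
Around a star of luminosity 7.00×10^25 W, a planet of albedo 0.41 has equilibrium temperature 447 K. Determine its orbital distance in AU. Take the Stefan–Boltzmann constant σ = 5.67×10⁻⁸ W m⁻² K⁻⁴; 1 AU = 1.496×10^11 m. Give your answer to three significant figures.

Energy balance gives S = 4σT⁴/(1−α) = 15350 W m⁻².
From L = 4πd²S, d = √(7.00×10^25/(4π·15350)) = 1.905×10^10 m = 0.1274 AU.

0.127 AU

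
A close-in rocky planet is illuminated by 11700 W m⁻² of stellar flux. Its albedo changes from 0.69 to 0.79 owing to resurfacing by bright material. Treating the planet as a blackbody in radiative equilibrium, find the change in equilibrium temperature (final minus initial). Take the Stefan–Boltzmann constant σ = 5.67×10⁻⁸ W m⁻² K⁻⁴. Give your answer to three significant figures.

-33.0 kelvin

Initial: T₁ = [S(1−0.69)/(4σ)]^(1/4) = 355.6 K.
Final:   T₂ = [S(1−0.79)/(4σ)]^(1/4) = 322.6 K.
ΔT = T₂ − T₁ = -32.99 K.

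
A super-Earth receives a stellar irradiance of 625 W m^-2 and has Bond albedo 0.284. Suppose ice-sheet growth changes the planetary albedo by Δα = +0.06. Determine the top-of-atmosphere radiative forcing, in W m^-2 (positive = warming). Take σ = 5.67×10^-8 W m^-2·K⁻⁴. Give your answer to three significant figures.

-9.38 W m^-2

TOA radiative forcing: ΔF = −S·Δα/4 = −625.0·(+0.06)/4 = -9.375 W m^-2.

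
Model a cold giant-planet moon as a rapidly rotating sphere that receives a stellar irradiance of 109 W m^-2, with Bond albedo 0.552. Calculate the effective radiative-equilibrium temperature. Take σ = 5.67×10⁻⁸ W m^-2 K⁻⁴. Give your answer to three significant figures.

121 kelvin

Absorbed flux (global mean): S(1−α)/4 = 109.0·0.448/4 = 12.21 W m^-2.
Balancing against σT⁴: T = (12.21/5.67×10⁻⁸)^(1/4) = 121.1 K.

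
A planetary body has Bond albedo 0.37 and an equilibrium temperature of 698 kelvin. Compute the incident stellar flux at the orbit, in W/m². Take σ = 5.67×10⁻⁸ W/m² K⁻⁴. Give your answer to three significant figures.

From S(1−α)/4 = σT⁴: S = 4σT⁴/(1−α).
The emitted flux is σT⁴ = 13460 W/m².
S = 4·13460/0.63 = 85450 W/m².

85500 W/m²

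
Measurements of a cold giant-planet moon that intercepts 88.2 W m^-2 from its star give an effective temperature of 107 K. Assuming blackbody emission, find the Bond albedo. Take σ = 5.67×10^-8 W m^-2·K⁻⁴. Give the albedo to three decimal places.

Rearranging the radiative balance, α = 1 − 4σT⁴/S.
4σT⁴ = 4·5.67×10⁻⁸·(107)⁴ = 29.73 W m^-2.
1−α = 29.73/88.20 = 0.3371, so α = 0.6629.

0.663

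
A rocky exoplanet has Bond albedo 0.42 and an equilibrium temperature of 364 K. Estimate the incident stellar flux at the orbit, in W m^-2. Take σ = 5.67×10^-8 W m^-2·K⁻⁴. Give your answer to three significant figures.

6860 W m^-2

Invert the energy balance for S: S = 4σT⁴/(1−α).
The emitted flux is σT⁴ = 995.4 W m^-2.
S = 4·995.4/0.58 = 6865 W m^-2.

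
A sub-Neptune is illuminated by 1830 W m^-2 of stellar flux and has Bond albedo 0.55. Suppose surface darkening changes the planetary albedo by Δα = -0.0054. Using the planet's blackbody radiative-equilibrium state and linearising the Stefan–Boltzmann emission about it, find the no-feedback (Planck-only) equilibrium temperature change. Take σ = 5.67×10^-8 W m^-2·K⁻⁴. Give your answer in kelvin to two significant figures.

The baseline emission temperature is T_e = 245.5 K.
The change in absorbed flux is Δ[S(1−α)/4] = −SΔα/4 = 2.470 W m^-2.
Planck response: λ_P = 4σT_e³ = 4·5.67×10⁻⁸·(245.5)³ = 3.355 W m^-2/K.
So ΔT₀ = 2.470/3.355 = 0.736 K.

0.74 kelvin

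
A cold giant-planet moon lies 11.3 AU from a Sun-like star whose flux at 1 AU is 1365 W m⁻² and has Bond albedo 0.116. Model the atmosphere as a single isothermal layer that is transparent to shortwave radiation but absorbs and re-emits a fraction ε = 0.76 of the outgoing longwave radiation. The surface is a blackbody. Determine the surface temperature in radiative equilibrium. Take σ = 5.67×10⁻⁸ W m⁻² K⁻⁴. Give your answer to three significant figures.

Flux at the orbit: S = 1365/(11.3)² = 10.69 W m⁻².
The planet radiates to space at T_e = [S(1−α)/(4σ)]^(1/4) = 80.34 K.
For a single slab of emissivity ε, T_s⁴ = 2T_e⁴/(2−ε); thus T_s = 80.34·(1.613)^(1/4) = 90.54 K.

90.5 K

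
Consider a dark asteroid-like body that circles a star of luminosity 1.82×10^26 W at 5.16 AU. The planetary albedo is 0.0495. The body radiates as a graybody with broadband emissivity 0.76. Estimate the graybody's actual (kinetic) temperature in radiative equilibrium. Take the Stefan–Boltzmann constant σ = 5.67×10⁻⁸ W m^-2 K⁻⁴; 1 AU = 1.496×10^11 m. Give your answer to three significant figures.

108 K

d = 5.16 × 1.496×10^11 m = 7.719×10^11 m.
Spreading L over a sphere of radius d: S = 1.82×10^26/(4π·7.72×10^11²) = 24.31 W m^-2.
Averaging over the sphere, the absorbed flux is S(1−α)/4 = 5.776 W m^-2.
Radiative balance εσT⁴ = 5.776 gives T = [5.776/(0.76·σ)]^(1/4) = 107.6 K.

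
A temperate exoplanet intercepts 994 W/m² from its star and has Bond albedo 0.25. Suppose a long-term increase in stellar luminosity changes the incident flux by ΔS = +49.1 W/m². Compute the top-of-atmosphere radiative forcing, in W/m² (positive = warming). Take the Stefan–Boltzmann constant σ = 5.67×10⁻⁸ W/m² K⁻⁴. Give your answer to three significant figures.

ΔF = Δ[S(1−α)]/4 = (1−0.25)·+49.1/4 = 9.206 W/m².

9.21 W/m²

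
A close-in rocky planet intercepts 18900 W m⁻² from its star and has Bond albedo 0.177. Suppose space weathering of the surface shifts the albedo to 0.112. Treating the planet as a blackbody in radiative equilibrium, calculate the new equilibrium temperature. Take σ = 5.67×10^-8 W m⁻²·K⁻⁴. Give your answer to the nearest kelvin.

522 K

T₂ = [S(1−α₂)/(4σ)]^(1/4) = [18900·0.888/(4σ)]^(1/4) = 521.6 K.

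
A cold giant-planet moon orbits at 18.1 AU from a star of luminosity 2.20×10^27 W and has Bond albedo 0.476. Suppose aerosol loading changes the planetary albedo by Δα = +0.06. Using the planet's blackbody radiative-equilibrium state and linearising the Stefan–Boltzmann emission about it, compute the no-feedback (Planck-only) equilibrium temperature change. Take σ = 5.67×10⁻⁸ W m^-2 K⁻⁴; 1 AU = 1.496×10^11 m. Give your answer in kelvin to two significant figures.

d = 18.1 × 1.496×10^11 m = 2.708×10^12 m.
Spreading L over a sphere of radius d: S = 2.20×10^27/(4π·2.71×10^12²) = 23.88 W m^-2.
The baseline emission temperature is T_e = 86.18 K.
ΔF = −(S/4)Δα = −(23.88/4)×(+0.06) = -0.3582 W m^-2.
Planck response: λ_P = 4σT_e³ = 4·5.67×10⁻⁸·(86.18)³ = 0.1452 W m^-2/K.
So ΔT₀ = -0.3582/0.1452 = -2.47 K.

-2.5 kelvin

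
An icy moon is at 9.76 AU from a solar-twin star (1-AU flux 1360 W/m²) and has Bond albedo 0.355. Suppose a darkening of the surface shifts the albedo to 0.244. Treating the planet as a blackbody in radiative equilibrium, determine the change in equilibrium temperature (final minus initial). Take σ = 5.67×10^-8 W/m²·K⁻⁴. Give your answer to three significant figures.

3.23 K

Flux at the orbit: S = 1360/(9.76)² = 14.28 W/m².
Initial: T₁ = [S(1−0.355)/(4σ)]^(1/4) = 79.83 K.
After:  T₂ = [14.28·0.756/(4σ)]^(1/4) = 83.06 K.
Change: 83.06 − 79.83 = 3.233 K.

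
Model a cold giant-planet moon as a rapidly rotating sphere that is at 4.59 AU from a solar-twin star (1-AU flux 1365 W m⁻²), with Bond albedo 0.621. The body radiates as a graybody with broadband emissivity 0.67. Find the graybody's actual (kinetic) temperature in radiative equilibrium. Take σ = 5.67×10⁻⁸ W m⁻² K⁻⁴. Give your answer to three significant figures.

113 kelvin

Irradiance scales as 1/d², so S = 1365 W m⁻² × (1/4.59)² = 64.79 W m⁻².
Averaging over the sphere, the absorbed flux is S(1−α)/4 = 6.139 W m⁻².
Radiative balance εσT⁴ = 6.139 gives T = [6.139/(0.67·σ)]^(1/4) = 112.7 K.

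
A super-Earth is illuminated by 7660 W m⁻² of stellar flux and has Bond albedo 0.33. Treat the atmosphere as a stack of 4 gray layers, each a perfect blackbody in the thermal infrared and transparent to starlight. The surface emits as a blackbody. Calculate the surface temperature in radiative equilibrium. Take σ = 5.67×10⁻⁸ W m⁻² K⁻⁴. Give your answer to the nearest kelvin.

580 K

Top-of-atmosphere balance: σT_e⁴ = S(1−α)/4 = 1283 W m⁻² → T_e = 387.9 K.
Layer-by-layer balance gives σT_s⁴ = (N+1)σT_e⁴, so T_s = 5^¼·387.9 = 580.0 K.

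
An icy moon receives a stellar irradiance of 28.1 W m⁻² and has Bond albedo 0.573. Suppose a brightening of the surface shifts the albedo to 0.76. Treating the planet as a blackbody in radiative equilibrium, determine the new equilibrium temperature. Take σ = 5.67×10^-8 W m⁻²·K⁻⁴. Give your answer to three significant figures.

New equilibrium: T₂ = [(1−0.76)·28.10/(4σ)]^(1/4) = 73.84 K.

73.8 K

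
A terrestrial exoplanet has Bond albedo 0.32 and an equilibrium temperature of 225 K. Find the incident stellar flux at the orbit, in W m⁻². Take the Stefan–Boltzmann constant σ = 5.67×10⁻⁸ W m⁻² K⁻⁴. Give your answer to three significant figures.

855 W m⁻²

From S(1−α)/4 = σT⁴: S = 4σT⁴/(1−α).
The emitted flux is σT⁴ = 145.3 W m⁻².
So S = 4×145.3/(1−0.32) = 854.8 W m⁻².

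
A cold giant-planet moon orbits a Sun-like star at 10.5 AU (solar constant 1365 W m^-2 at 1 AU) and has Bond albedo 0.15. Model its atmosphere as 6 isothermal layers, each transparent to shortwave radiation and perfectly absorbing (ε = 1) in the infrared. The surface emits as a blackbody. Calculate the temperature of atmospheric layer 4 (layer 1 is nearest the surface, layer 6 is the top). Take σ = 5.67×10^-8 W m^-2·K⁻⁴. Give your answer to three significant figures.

109 K

By the inverse-square law, S = 1365/10.5² = 12.38 W m^-2.
Top-of-atmosphere balance: σT_e⁴ = S(1−α)/4 = 2.631 W m^-2 → T_e = 82.53 K.
In the N-layer model, layer k (counted from the surface) has T_k = (N+1−k)^(1/4)·T_e.
T_4 = (3)^(1/4)·82.53 = 108.6 K.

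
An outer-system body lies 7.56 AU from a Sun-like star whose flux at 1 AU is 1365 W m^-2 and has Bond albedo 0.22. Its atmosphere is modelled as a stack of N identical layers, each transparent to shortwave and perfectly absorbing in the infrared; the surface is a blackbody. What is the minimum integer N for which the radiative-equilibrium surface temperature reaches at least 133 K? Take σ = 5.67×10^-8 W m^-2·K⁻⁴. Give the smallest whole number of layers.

By the inverse-square law, S = 1365/7.56² = 23.88 W m^-2.
Top-of-atmosphere balance: σT_e⁴ = S(1−α)/4 = 4.657 W m^-2 → T_e = 95.20 K.
Since T_s⁴ = (N+1)T_e⁴, we need N ≥ (T_s/T_e)⁴ − 1 = 2.809.
Rounding up, N = 3.

3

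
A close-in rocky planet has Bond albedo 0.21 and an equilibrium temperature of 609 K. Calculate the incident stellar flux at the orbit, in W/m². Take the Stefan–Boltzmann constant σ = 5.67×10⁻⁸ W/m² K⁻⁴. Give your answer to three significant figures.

Invert the energy balance for S: S = 4σT⁴/(1−α).
σT⁴ = 5.67×10⁻⁸·(609)⁴ = 7799 W/m².
S = 4·7799/0.79 = 39490 W/m².

39500 W/m²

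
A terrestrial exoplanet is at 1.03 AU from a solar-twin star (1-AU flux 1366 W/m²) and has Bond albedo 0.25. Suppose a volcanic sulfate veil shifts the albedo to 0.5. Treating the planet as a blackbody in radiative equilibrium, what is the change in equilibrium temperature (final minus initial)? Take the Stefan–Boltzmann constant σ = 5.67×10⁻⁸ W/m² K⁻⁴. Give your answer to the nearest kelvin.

-25 K

By the inverse-square law, S = 1366/1.03² = 1288 W/m².
With α = 0.25, T₁ = 255.4 K.
Final:   T₂ = [S(1−0.5)/(4σ)]^(1/4) = 230.8 K.
Change: 230.8 − 255.4 = -24.62 K.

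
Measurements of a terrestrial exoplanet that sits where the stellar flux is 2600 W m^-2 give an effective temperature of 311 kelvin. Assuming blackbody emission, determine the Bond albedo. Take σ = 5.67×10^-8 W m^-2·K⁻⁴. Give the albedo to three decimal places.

From σT⁴ = S(1−α)/4 we invert for α: 1−α = 4σT⁴/S.
σT⁴ = 530.4 W m^-2, so 4σT⁴ = 2122 W m^-2.
Hence α = 1 − 2122/2600 = 0.1840.

0.184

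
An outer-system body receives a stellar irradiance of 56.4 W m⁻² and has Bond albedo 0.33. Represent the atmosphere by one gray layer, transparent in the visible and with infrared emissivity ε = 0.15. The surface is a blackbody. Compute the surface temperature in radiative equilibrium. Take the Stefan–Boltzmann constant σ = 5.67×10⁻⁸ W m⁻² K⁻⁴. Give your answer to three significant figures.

The planet radiates to space at T_e = [S(1−α)/(4σ)]^(1/4) = 113.6 K.
The surface balance (absorbed SW + ε·downward IR = σT_s⁴) with T_a⁴ = T_s⁴/2 reduces to T_s = T_e·[2/(2−ε)]^¼ = 115.8 K.

116 K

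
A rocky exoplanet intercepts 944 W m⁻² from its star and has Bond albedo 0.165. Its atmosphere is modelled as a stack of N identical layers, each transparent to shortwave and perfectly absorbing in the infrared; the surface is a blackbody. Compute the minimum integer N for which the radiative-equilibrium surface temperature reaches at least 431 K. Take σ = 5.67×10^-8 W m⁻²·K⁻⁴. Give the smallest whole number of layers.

9

OLR = S(1−α)/4 = 197.1 W m⁻²; the top layer radiates at T_e = 242.8 K.
Since T_s⁴ = (N+1)T_e⁴, we need N ≥ (T_s/T_e)⁴ − 1 = 8.929.
The minimum whole number is N = 9.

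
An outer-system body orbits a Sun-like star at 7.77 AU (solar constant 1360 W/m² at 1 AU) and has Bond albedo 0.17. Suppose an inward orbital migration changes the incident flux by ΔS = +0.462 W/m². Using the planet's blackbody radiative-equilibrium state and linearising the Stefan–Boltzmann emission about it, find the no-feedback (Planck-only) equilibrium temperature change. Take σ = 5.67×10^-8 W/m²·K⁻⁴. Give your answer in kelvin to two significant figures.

Flux at the orbit: S = 1360/(7.77)² = 22.53 W/m².
Unperturbed T_e = [22.53·(1−0.17)/(4σ)]^¼ = 95.29 K.
ΔF = Δ[S(1−α)]/4 = (1−0.17)·+0.462/4 = 0.09587 W/m².
Linearising σT⁴ gives d(σT⁴)/dT = 4σT_e³ = 0.1962 W/m² per K.
So ΔT₀ = 0.09587/0.1962 = 0.489 K.

0.49 K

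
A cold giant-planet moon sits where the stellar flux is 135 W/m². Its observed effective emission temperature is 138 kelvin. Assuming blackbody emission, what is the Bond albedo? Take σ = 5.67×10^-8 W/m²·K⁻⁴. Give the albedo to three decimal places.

From σT⁴ = S(1−α)/4 we invert for α: 1−α = 4σT⁴/S.
4σT⁴ = 4·5.67×10⁻⁸·(138)⁴ = 82.25 W/m².
Hence α = 1 − 82.25/135.0 = 0.3907.

0.391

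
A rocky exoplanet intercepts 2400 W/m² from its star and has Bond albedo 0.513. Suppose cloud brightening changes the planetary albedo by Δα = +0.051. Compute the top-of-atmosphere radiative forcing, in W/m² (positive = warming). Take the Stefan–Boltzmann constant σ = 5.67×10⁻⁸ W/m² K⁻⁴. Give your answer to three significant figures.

The change in absorbed flux is Δ[S(1−α)/4] = −SΔα/4 = -30.60 W/m².

-30.6 W/m²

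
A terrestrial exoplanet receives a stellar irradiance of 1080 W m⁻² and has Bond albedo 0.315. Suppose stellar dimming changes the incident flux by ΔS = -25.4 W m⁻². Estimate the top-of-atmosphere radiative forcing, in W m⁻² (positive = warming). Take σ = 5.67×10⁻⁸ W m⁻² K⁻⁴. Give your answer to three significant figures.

-4.35 W m⁻²

TOA radiative forcing: ΔF = (1−α)ΔS/4 = 0.685·(-25.4)/4 = -4.350 W m⁻².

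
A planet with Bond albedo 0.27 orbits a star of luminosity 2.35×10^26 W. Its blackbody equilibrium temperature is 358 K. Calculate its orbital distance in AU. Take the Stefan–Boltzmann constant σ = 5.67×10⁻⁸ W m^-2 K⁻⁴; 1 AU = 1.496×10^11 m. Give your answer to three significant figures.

Energy balance gives S = 4σT⁴/(1−α) = 5103 W m^-2.
From L = 4πd²S, d = √(2.35×10^26/(4π·5103)) = 6.053×10^10 m = 0.4046 AU.

0.405 AU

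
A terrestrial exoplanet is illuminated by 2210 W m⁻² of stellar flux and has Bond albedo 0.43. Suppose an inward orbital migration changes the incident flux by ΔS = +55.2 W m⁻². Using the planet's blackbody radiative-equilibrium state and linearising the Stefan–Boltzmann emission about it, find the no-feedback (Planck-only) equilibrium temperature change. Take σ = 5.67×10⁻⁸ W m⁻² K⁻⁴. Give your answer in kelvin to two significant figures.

1.7 K

The baseline emission temperature is T_e = 273.0 K.
ΔF = Δ[S(1−α)]/4 = (1−0.43)·+55.2/4 = 7.866 W m⁻².
The Planck feedback parameter is 4σT_e³ = 4.614 W m⁻²/K.
ΔT₀ = ΔF/λ_P = 7.866/4.614 = 1.70 K.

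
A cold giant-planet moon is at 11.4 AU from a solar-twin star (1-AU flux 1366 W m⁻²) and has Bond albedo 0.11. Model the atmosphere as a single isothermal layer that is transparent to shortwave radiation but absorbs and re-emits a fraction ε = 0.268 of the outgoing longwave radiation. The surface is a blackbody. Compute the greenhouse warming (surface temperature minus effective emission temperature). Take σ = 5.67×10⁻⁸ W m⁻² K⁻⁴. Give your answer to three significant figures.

Irradiance scales as 1/d², so S = 1366 W m⁻² × (1/11.4)² = 10.51 W m⁻².
Effective emission temperature (TOA balance): σT_e⁴ = S(1−α)/4 = 2.339 W m⁻² → T_e = 80.14 K.
The surface balance (absorbed SW + ε·downward IR = σT_s⁴) with T_a⁴ = T_s⁴/2 reduces to T_s = T_e·[2/(2−ε)]^¼ = 83.07 K.
Greenhouse warming: T_s − T_e = 2.935 K.

2.93 kelvin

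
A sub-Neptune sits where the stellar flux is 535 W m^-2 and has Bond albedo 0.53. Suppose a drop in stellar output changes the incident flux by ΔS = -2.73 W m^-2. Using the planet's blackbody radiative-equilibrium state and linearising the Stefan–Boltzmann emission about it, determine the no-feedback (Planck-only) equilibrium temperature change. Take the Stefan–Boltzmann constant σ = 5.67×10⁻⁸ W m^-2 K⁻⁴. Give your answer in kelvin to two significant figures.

-0.23 K

Reference equilibrium: T_e = [S(1−α)/(4σ)]^(1/4) = 182.5 K.
TOA radiative forcing: ΔF = (1−α)ΔS/4 = 0.47·(-2.73)/4 = -0.3208 W m^-2.
The Planck feedback parameter is 4σT_e³ = 1.378 W m^-2/K.
Hence the no-feedback warming is ΔF/(4σT_e³) = -0.233 K.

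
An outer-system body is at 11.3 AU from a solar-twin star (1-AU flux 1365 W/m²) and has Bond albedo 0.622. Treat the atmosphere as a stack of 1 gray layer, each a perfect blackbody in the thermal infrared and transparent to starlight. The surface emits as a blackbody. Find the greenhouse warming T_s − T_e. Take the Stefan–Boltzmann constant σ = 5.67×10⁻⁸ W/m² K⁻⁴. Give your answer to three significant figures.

12.3 kelvin

Flux at the orbit: S = 1365/(11.3)² = 10.69 W/m².
Top-of-atmosphere balance: σT_e⁴ = S(1−α)/4 = 1.010 W/m² → T_e = 64.97 K.
Surface: T_s = (2)^¼·T_e = 77.26 K.
So the greenhouse effect raises the surface by 77.26 − 64.97 = 12.29 K.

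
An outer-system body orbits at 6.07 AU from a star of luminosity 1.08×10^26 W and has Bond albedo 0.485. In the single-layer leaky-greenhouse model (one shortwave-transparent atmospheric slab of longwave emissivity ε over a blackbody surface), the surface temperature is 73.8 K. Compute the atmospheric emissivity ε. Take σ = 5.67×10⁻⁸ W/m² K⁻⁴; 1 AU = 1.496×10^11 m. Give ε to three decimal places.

0.404

Orbital distance: d = 6.07 AU = 9.081×10^11 m.
Flux at the orbit: S = L/(4πd²) = 1.08×10^26/(4π·(9.08×10^11)²) = 10.42 W/m².
TOA balance gives T_e = 69.75 K.
T_s⁴ = T_e⁴·2/(2−ε) → ε = 2 − 2(T_e/T_s)⁴ = 2 − 2·(69.75/73.8)⁴ = 0.4043.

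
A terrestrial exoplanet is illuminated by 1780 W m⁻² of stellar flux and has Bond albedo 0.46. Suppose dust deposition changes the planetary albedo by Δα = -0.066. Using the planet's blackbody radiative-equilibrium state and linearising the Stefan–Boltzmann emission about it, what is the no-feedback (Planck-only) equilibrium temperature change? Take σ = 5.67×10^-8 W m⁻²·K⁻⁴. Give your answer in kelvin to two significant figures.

Reference equilibrium: T_e = [S(1−α)/(4σ)]^(1/4) = 255.1 K.
TOA radiative forcing: ΔF = −S·Δα/4 = −1780·(-0.066)/4 = 29.37 W m⁻².
Planck response: λ_P = 4σT_e³ = 4·5.67×10⁻⁸·(255.1)³ = 3.767 W m⁻²/K.
ΔT₀ = ΔF/λ_P = 29.37/3.767 = 7.80 K.

7.8 K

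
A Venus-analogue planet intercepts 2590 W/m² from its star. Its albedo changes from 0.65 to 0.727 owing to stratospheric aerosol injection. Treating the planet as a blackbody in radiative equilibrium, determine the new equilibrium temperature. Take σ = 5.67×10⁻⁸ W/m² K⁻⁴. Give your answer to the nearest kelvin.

With the new albedo, S(1−α₂)/4 = 176.8 W/m², so T₂ = 236.3 K.

236 K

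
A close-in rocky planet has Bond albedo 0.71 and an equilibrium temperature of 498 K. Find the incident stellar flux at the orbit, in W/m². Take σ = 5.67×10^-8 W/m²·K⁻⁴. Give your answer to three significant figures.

Invert the energy balance for S: S = 4σT⁴/(1−α).
σT⁴ = 5.67×10⁻⁸·(498)⁴ = 3487 W/m².
S = 4·3487/0.29 = 48100 W/m².

48100 W/m²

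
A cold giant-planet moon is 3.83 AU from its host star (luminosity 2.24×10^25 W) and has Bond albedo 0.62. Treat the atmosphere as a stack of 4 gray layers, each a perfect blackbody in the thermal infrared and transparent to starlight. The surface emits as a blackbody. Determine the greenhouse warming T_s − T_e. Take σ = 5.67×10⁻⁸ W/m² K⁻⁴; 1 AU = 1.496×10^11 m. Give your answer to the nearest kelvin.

27 K

Orbital distance: d = 3.83 AU = 5.730×10^11 m.
Flux at the orbit: S = L/(4πd²) = 2.24×10^25/(4π·(5.73×10^11)²) = 5.430 W/m².
Top-of-atmosphere balance: σT_e⁴ = S(1−α)/4 = 0.5158 W/m² → T_e = 54.92 K.
Surface: T_s = (5)^¼·T_e = 82.12 K.
So the greenhouse effect raises the surface by 82.12 − 54.92 = 27.20 K.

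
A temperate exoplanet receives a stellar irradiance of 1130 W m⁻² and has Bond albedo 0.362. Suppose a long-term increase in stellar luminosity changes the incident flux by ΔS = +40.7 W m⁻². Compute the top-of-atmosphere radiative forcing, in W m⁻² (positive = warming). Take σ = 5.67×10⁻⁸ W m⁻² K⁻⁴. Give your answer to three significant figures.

Only a fraction (1−α) is absorbed and it's spread over 4πR², so ΔF = (1−α)ΔS/4 = 6.492 W m⁻².

6.49 W m⁻²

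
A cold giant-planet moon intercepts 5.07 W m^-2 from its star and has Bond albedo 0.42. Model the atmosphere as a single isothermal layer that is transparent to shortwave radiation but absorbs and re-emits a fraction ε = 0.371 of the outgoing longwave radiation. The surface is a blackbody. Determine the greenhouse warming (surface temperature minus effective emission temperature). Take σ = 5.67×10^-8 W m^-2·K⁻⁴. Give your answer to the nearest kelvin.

At the top of the atmosphere, σT_e⁴ = S(1−α)/4 = 0.7352 W m^-2, giving T_e = 60.01 K.
Surface balance with a leaky layer gives σT_s⁴ = σT_e⁴·2/(2−ε), so T_s = T_e·[2/(2−0.371)]^(1/4) = 63.16 K.
T_s − T_e = 63.16 − 60.01 = 3.158 K.

3 K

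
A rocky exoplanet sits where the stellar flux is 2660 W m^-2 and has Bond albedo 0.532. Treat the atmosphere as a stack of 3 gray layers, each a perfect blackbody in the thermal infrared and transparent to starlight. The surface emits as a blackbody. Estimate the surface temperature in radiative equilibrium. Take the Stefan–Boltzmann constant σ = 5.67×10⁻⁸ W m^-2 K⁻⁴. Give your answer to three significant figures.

Top-of-atmosphere balance: σT_e⁴ = S(1−α)/4 = 311.2 W m^-2 → T_e = 272.2 K.
For an N-layer opaque stack, T_s⁴ = (N+1)T_e⁴, hence T_s = (4)^(1/4)×272.2 K = 384.9 K.

385 kelvin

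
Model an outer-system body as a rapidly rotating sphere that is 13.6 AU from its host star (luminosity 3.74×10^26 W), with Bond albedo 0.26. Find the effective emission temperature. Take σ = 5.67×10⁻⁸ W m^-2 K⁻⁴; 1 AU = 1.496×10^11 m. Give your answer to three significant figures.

69.6 kelvin

d = 13.6 × 1.496×10^11 m = 2.035×10^12 m.
S = L/(4πd²) = 7.190 W m^-2.
Averaging over the sphere, the absorbed flux is S(1−α)/4 = 1.330 W m^-2.
Balancing against σT⁴: T = (1.330/5.67×10⁻⁸)^(1/4) = 69.59 K.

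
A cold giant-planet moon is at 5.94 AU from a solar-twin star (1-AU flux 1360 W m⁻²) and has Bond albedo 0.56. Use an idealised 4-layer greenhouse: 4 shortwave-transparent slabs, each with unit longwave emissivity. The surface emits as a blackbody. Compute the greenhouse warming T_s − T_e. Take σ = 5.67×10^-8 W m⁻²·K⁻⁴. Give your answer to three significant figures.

46.1 K

Flux at the orbit: S = 1360/(5.94)² = 38.54 W m⁻².
The effective emission temperature is T_e = [S(1−α)/(4σ)]^¼ = 92.99 K.
T_s = (N+1)^(1/4)·T_e = 139.1 K.
So the greenhouse effect raises the surface by 139.1 − 92.99 = 46.06 K.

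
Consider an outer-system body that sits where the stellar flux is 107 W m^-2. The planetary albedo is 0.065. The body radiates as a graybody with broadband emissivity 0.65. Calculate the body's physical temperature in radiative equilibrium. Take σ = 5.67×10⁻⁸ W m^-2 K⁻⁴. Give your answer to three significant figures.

Averaging over the sphere, the absorbed flux is S(1−α)/4 = 25.01 W m^-2.
Equating to εσT⁴ with ε = 0.65: T = (25.01/0.65σ)^(1/4) = 161.4 K.

161 K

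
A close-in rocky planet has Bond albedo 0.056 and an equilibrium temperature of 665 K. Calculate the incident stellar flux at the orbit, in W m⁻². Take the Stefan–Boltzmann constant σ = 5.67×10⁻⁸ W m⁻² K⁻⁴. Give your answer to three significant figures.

From S(1−α)/4 = σT⁴: S = 4σT⁴/(1−α).
The emitted flux is σT⁴ = 11090 W m⁻².
So S = 4×11090/(1−0.056) = 46980 W m⁻².

47000 W m⁻²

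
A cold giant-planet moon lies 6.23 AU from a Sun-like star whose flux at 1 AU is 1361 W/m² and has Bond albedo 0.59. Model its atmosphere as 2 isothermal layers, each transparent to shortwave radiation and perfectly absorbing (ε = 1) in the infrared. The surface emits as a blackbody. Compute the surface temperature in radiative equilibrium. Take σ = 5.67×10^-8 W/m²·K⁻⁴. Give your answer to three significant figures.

Flux at the orbit: S = 1361/(6.23)² = 35.07 W/m².
Top-of-atmosphere balance: σT_e⁴ = S(1−α)/4 = 3.594 W/m² → T_e = 89.23 K.
With N = 2 opaque layers, T_s = (N+1)^(1/4)·T_e = 3^(1/4)·89.23 = 117.4 K.

117 K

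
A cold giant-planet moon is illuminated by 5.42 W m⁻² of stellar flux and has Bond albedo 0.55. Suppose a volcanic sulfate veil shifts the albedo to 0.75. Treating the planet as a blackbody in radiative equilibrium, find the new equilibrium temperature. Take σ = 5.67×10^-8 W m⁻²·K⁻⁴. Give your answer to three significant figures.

49.4 K

T₂ = [S(1−α₂)/(4σ)]^(1/4) = [5.420·0.25/(4σ)]^(1/4) = 49.44 K.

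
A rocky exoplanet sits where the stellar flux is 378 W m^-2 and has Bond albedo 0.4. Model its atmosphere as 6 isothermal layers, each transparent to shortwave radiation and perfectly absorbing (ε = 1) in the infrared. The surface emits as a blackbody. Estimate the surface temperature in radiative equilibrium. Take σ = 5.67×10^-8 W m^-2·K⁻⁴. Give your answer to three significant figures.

289 kelvin

The effective emission temperature is T_e = [S(1−α)/(4σ)]^¼ = 177.8 K.
With N = 6 opaque layers, T_s = (N+1)^(1/4)·T_e = 7^(1/4)·177.8 = 289.3 K.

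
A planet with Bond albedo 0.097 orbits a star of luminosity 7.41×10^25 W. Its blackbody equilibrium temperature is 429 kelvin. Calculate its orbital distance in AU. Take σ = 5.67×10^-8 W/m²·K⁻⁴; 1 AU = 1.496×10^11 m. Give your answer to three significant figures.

The flux needed for this T is 4σT⁴/(1−0.097) = 8507 W/m².
S = L/(4πd²) → d = √(L/4πS) = √(7.41×10^25/(4π·8507)) = 2.633×10^10 m = 0.1760 AU.

0.176 AU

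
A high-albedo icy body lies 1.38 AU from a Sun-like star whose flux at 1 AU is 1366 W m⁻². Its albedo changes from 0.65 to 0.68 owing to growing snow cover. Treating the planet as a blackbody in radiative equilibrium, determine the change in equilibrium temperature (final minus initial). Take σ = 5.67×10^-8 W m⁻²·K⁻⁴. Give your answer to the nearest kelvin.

-4 kelvin

By the inverse-square law, S = 1366/1.38² = 717.3 W m⁻².
Initial: T₁ = [S(1−0.65)/(4σ)]^(1/4) = 182.4 K.
Final:   T₂ = [S(1−0.68)/(4σ)]^(1/4) = 178.4 K.
Change: 178.4 − 182.4 = -4.041 K.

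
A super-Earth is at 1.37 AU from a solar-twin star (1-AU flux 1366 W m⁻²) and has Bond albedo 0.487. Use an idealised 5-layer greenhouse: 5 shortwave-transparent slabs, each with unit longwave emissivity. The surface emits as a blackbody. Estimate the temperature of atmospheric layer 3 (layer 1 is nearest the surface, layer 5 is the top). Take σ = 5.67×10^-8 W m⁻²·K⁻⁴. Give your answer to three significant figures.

265 K

Irradiance scales as 1/d², so S = 1366 W m⁻² × (1/1.37)² = 727.8 W m⁻².
Top-of-atmosphere balance: σT_e⁴ = S(1−α)/4 = 93.34 W m⁻² → T_e = 201.4 K.
Each opaque layer satisfies 2T_j⁴ = T_{j−1}⁴ + T_{j+1}⁴, giving T_k⁴ = (N+1−k)T_e⁴.
T_3 = (3)^(1/4)·201.4 = 265.1 K.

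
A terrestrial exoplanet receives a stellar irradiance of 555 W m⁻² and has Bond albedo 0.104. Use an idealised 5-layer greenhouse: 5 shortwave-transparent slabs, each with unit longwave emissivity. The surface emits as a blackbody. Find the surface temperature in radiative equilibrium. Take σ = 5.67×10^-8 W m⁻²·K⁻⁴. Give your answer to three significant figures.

The effective emission temperature is T_e = [S(1−α)/(4σ)]^¼ = 216.4 K.
For an N-layer opaque stack, T_s⁴ = (N+1)T_e⁴, hence T_s = (6)^(1/4)×216.4 K = 338.7 K.

339 kelvin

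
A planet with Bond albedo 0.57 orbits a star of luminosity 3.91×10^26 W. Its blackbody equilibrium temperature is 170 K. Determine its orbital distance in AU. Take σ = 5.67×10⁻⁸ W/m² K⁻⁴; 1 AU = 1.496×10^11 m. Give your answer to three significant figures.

1.78 AU

The flux needed for this T is 4σT⁴/(1−0.57) = 440.5 W/m².
S = L/(4πd²) → d = √(L/4πS) = √(3.91×10^26/(4π·440.5)) = 2.658×10^11 m = 1.777 AU.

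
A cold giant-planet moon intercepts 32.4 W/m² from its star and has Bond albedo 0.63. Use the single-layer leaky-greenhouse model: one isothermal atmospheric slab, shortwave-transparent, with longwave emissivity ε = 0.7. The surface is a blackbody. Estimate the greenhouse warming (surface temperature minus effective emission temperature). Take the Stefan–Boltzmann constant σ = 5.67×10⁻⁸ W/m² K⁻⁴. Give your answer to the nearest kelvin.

10 K

The planet radiates to space at T_e = [S(1−α)/(4σ)]^(1/4) = 85.27 K.
The surface balance (absorbed SW + ε·downward IR = σT_s⁴) with T_a⁴ = T_s⁴/2 reduces to T_s = T_e·[2/(2−ε)]^¼ = 94.96 K.
The atmosphere warms the surface by 9.695 K.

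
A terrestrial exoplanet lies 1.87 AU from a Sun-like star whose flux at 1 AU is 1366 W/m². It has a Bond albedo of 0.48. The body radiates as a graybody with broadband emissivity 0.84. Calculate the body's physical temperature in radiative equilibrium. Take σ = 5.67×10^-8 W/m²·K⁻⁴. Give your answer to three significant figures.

181 kelvin

Flux at the orbit: S = 1366/(1.87)² = 390.6 W/m².
Absorbed flux (global mean): S(1−α)/4 = 390.6·0.52/4 = 50.78 W/m².
Equating to εσT⁴ with ε = 0.84: T = (50.78/0.84σ)^(1/4) = 180.7 K.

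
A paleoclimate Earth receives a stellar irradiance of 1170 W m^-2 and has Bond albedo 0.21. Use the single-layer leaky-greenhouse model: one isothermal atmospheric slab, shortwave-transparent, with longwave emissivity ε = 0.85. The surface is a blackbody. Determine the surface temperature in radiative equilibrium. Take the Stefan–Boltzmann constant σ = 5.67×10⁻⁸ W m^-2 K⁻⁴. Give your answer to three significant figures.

290 K

Effective emission temperature (TOA balance): σT_e⁴ = S(1−α)/4 = 231.1 W m^-2 → T_e = 252.7 K.
Surface balance with a leaky layer gives σT_s⁴ = σT_e⁴·2/(2−ε), so T_s = T_e·[2/(2−0.85)]^(1/4) = 290.2 K.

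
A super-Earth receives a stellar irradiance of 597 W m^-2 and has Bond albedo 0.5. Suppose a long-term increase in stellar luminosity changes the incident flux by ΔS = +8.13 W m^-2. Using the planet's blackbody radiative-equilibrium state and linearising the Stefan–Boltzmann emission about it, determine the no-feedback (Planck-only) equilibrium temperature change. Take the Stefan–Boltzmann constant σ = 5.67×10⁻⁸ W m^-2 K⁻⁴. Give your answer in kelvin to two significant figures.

0.65 kelvin

Reference equilibrium: T_e = [S(1−α)/(4σ)]^(1/4) = 190.5 K.
ΔF = Δ[S(1−α)]/4 = (1−0.5)·+8.13/4 = 1.016 W m^-2.
Linearising σT⁴ gives d(σT⁴)/dT = 4σT_e³ = 1.567 W m^-2 per K.
So ΔT₀ = 1.016/1.567 = 0.648 K.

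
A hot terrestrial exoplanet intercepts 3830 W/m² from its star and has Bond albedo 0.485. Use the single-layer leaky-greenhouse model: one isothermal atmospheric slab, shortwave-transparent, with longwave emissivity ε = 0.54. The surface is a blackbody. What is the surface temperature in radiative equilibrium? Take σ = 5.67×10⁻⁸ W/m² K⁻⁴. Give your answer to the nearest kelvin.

330 K

The planet radiates to space at T_e = [S(1−α)/(4σ)]^(1/4) = 305.4 K.
Surface balance with a leaky layer gives σT_s⁴ = σT_e⁴·2/(2−ε), so T_s = T_e·[2/(2−0.54)]^(1/4) = 330.4 K.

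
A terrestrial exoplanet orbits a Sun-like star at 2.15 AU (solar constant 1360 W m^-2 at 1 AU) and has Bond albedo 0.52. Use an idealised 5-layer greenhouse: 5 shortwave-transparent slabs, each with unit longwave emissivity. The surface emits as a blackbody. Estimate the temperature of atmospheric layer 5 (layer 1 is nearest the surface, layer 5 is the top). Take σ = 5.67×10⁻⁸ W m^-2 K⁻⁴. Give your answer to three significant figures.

Irradiance scales as 1/d², so S = 1360 W m^-2 × (1/2.15)² = 294.2 W m^-2.
The effective emission temperature is T_e = [S(1−α)/(4σ)]^¼ = 158.0 K.
The net upward flux σT_e⁴ is constant between every pair of levels, so T_k⁴ = (N+1−k)T_e⁴.
With k = 5: T_5 = (5+1−5)^¼·158.0 K = 158.0 K.

158 K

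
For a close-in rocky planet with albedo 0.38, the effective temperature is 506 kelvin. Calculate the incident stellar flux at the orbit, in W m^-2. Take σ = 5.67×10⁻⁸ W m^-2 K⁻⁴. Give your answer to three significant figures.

Invert the energy balance for S: S = 4σT⁴/(1−α).
σT⁴ = 5.67×10⁻⁸·(506)⁴ = 3717 W m^-2.
So S = 4×3717/(1−0.38) = 23980 W m^-2.

24000 W m^-2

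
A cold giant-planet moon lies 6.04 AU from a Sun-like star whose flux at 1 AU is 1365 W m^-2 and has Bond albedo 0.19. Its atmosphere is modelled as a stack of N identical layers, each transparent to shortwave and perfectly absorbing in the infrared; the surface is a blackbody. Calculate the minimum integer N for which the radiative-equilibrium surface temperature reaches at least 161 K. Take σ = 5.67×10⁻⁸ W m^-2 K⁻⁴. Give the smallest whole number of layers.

5

Irradiance scales as 1/d², so S = 1365 W m^-2 × (1/6.04)² = 37.42 W m^-2.
Top-of-atmosphere balance: σT_e⁴ = S(1−α)/4 = 7.577 W m^-2 → T_e = 107.5 K.
Since T_s⁴ = (N+1)T_e⁴, we need N ≥ (T_s/T_e)⁴ − 1 = 4.028.
Rounding up, N = 5.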